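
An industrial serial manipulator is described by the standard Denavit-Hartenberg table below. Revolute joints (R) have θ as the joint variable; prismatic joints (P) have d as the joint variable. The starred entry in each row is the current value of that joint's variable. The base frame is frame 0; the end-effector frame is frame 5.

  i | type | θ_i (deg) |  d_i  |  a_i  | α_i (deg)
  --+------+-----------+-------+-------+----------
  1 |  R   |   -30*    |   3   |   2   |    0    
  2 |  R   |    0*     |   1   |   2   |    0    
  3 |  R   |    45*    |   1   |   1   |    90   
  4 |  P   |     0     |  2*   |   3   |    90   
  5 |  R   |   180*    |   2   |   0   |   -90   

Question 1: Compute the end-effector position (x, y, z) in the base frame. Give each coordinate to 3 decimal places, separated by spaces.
after link 1: o_1 = (1.7321, -1.0000, 3.0000)
after link 2: o_2 = (3.4641, -2.0000, 4.0000)
after link 3: o_3 = (4.4300, -1.7412, 5.0000)
after link 4: o_4 = (7.8454, -2.8966, 5.0000)
after link 5: o_5 = (7.8454, -2.8966, 3.0000)

7.845 -2.897 3.000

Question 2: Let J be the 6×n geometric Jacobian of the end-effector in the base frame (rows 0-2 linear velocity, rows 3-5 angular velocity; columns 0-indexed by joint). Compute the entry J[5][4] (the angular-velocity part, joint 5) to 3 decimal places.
axis z_4 = (0.0000,-0.0000,-1.0000); lever o_n−o_4 = (0.0000,-0.0000,-2.0000)
cross product → J_v[:, 4] = (-0.0000,0.0000,-0.0000)
J_ω[:, 4] = z_4
entry J[5][4] = -1.0000

-1.000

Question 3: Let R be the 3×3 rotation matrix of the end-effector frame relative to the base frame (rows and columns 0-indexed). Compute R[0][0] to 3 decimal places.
End-effector x-axis (col 0 of R) = (-0.9659,-0.2588,0.0000)
R[0][0] = -0.9659

-0.966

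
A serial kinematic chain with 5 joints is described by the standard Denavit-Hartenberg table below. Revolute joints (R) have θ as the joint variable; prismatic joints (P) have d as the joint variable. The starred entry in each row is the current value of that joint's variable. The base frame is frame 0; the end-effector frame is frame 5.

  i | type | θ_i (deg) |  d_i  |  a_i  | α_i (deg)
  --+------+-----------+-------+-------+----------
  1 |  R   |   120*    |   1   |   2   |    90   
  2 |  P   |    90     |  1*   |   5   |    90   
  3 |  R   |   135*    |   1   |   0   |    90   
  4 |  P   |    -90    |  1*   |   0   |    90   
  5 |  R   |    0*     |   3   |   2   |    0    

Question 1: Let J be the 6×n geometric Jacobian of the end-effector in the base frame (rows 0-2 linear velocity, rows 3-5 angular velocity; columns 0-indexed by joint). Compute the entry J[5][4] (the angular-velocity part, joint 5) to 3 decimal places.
axis z_4 = (-0.6124,-0.3536,0.7071); lever o_n−o_4 = (-0.8371,-2.7927,2.1213)
cross product → J_v[:, 4] = (1.2247,0.7071,1.4142)
J_ω[:, 4] = z_4
entry J[5][4] = 0.7071

0.707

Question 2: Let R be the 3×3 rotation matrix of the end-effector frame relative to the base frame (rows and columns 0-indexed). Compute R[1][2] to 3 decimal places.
-0.354

End-effector z-axis (col 2 of R) = (-0.6124,-0.3536,0.7071)
R[1][2] = -0.3536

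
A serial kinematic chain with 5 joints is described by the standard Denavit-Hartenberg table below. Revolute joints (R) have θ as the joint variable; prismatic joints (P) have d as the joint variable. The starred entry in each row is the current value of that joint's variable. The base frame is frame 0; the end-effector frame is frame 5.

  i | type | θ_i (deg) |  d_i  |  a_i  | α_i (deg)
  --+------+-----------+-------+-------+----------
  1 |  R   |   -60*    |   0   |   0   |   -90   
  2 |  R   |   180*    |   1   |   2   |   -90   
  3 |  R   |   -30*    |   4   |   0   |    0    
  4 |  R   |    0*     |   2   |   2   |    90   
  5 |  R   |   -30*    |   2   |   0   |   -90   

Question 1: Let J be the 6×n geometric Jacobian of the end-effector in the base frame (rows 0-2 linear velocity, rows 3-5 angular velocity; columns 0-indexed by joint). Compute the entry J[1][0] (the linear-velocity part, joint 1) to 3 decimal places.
1.866

axis z_0 = ẑ; lever o_n−o_0 = (1.8660,4.2321,6.0000)
cross product → J_v[:, 0] = (-4.2321,1.8660,0.0000)
J_ω[:, 0] = z_0
entry J[1][0] = 1.8660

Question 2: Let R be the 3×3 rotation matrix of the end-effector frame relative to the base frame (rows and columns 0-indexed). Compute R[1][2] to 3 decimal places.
End-effector z-axis (col 2 of R) = (-0.0000,0.5000,0.8660)
R[1][2] = 0.5000

0.500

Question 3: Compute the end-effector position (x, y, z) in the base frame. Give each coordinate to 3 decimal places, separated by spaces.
1.866 4.232 6.000

after link 1: o_1 = (0.0000, 0.0000, 0.0000)
after link 2: o_2 = (-0.1340, 2.2321, -0.0000)
after link 3: o_3 = (-0.1340, 2.2321, 4.0000)
after link 4: o_4 = (-0.1340, 4.2321, 6.0000)
after link 5: o_5 = (1.8660, 4.2321, 6.0000)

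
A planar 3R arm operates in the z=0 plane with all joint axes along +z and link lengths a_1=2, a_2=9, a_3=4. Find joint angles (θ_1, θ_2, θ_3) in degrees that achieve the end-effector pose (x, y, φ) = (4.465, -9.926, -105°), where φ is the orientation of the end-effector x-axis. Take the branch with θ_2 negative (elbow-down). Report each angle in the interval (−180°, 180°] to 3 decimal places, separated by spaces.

59.992 -119.992 -45.000

wrist centre = target − a_3·(cos φ, sin φ) = (5.5003, -6.0623)
cos θ_2 = (67.0045−2²−9²)/(2·2·9) = -0.4999; θ_2 = -119.9918° (elbow-down)
β = atan2(-6.0623,5.5003) = -47.7828°; ψ = atan2(-7.7949,-2.4989) = -107.7748°
θ_1 = β − ψ = 59.9920°
θ_3 = φ − θ_1 − θ_2 = -45.0003° (wrapped to (-180°,180°])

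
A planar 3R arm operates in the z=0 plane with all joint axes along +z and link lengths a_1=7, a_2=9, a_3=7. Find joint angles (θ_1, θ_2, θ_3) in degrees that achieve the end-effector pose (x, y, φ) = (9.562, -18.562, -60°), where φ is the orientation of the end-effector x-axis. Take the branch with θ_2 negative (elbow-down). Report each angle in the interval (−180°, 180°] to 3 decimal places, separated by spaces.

-29.998 -60.003 30.002

wrist centre = target − a_3·(cos φ, sin φ) = (6.0620, -12.4998)
cos θ_2 = (192.9934−7²−9²)/(2·7·9) = 0.4999; θ_2 = -60.0035° (elbow-down)
β = atan2(-12.4998,6.0620) = -64.1282°; ψ = atan2(-7.7945,11.4995) = -34.1298°
θ_1 = β − ψ = -29.9983°
θ_3 = φ − θ_1 − θ_2 = 30.0018° (wrapped to (-180°,180°])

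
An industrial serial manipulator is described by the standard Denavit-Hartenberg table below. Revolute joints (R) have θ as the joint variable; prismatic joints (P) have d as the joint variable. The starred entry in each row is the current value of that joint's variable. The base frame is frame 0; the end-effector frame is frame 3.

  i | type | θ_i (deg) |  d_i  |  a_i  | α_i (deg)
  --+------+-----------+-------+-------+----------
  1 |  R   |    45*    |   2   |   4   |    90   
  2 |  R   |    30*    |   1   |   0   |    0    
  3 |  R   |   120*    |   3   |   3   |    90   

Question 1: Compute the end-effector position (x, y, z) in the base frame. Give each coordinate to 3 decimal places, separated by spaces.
after link 1: o_1 = (2.8284, 2.8284, 2.0000)
after link 2: o_2 = (3.5355, 2.1213, 2.0000)
after link 3: o_3 = (3.8197, -1.8371, 3.5000)

3.820 -1.837 3.500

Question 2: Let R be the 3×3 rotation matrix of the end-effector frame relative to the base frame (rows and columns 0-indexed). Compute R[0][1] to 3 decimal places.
0.707

End-effector y-axis (col 1 of R) = (0.7071,-0.7071,0.0000)
R[0][1] = 0.7071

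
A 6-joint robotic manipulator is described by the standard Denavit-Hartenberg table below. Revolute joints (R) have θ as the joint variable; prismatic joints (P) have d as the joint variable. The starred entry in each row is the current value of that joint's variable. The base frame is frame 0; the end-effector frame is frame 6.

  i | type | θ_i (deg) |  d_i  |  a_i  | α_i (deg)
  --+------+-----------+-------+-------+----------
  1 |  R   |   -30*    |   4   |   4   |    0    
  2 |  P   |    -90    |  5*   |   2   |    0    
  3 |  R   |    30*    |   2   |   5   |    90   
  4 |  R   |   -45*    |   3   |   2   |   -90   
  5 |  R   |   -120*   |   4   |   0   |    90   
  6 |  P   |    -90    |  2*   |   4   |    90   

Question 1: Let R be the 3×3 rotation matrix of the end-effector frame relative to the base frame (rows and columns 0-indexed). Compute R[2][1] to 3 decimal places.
0.612

End-effector y-axis (col 1 of R) = (0.5000,0.6124,0.6124)
R[2][1] = 0.6124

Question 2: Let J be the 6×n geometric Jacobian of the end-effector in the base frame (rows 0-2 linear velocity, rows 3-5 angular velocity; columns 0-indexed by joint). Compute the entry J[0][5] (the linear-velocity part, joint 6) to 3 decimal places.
prismatic axis z_5 = (0.5000,0.6124,0.6124)
J_v[:, 5] = z_5; J_ω[:, 5] = (0,0,0)
entry J[0][5] = 0.5000

0.500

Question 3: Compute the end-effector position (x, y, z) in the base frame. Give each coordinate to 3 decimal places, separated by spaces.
0.464 -8.922 10.811

after link 1: o_1 = (3.4641, -2.0000, 4.0000)
after link 2: o_2 = (2.4641, -3.7321, 9.0000)
after link 3: o_3 = (2.4641, -8.7321, 11.0000)
after link 4: o_4 = (-0.5359, -10.1463, 9.5858)
after link 5: o_5 = (-0.5359, -12.9747, 12.4142)
after link 6: o_6 = (0.4641, -8.9215, 10.8105)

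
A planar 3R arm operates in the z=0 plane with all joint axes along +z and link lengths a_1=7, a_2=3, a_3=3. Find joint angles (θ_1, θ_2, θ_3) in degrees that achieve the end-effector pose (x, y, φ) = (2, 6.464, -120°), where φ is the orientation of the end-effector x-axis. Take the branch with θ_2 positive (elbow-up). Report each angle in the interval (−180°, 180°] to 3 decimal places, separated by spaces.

wrist centre = target − a_3·(cos φ, sin φ) = (3.5000, 9.0621)
cos θ_2 = (94.3712−7²−3²)/(2·7·3) = 0.8660; θ_2 = 30.0050° (elbow-up)
β = atan2(9.0621,3.5000) = 68.8822°; ψ = atan2(1.5002,9.5979) = 8.8839°
θ_1 = β − ψ = 59.9983°
θ_3 = φ − θ_1 − θ_2 = 149.9966° (wrapped to (-180°,180°])

59.998 30.005 149.997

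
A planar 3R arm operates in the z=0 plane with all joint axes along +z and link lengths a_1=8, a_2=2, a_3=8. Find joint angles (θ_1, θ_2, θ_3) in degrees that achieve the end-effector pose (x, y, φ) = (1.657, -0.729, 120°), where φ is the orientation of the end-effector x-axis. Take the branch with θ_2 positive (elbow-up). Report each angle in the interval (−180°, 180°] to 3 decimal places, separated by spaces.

-62.084 44.982 137.102

wrist centre = target − a_3·(cos φ, sin φ) = (5.6570, -7.6572)
cos θ_2 = (90.6344−8²−2²)/(2·8·2) = 0.7073; θ_2 = 44.9823° (elbow-up)
β = atan2(-7.6572,5.6570) = -53.5437°; ψ = atan2(1.4138,9.4147) = 8.5402°
θ_1 = β − ψ = -62.0839°
θ_3 = φ − θ_1 − θ_2 = 137.1016° (wrapped to (-180°,180°])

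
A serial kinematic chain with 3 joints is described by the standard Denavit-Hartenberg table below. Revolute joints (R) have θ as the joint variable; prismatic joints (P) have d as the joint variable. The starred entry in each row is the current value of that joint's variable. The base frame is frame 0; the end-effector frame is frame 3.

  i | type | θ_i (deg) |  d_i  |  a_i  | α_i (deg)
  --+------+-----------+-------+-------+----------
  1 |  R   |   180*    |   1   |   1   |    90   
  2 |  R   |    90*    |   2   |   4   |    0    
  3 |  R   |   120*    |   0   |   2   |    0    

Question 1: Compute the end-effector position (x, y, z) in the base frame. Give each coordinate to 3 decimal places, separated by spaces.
after link 1: o_1 = (-1.0000, 0.0000, 1.0000)
after link 2: o_2 = (-1.0000, 2.0000, 5.0000)
after link 3: o_3 = (0.7321, 2.0000, 4.0000)

0.732 2.000 4.000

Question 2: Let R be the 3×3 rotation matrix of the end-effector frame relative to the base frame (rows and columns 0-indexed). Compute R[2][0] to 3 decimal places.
End-effector x-axis (col 0 of R) = (0.8660,-0.0000,-0.5000)
R[2][0] = -0.5000

-0.500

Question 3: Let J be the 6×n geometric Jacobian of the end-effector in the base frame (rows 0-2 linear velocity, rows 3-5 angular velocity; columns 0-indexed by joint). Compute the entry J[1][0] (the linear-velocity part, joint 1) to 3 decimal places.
0.732

axis z_0 = ẑ; lever o_n−o_0 = (0.7321,2.0000,4.0000)
cross product → J_v[:, 0] = (-2.0000,0.7321,0.0000)
J_ω[:, 0] = z_0
entry J[1][0] = 0.7321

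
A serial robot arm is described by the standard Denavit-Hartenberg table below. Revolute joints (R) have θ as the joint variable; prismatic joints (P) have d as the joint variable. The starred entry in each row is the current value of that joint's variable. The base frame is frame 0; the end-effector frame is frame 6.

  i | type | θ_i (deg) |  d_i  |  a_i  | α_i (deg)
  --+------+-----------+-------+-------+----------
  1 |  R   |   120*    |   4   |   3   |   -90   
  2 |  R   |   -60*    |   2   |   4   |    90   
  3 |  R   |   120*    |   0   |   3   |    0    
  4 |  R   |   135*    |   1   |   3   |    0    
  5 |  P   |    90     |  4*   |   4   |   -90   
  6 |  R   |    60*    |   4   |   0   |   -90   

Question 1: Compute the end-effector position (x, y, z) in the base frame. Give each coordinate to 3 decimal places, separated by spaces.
after link 1: o_1 = (-1.5000, 2.5981, 4.0000)
after link 2: o_2 = (-4.2321, 3.3301, 7.4641)
after link 3: o_3 = (-6.1071, 1.3816, 6.1651)
after link 4: o_4 = (-2.9704, 1.7442, 5.9926)
after link 5: o_5 = (-1.3077, 0.9349, 11.3387)
after link 6: o_6 = (-4.9126, -0.5487, 12.2353)

-4.913 -0.549 12.235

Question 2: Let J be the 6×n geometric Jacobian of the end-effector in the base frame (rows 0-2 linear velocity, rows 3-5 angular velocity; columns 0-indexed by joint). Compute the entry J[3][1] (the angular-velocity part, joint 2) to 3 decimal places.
-0.866

axis z_1 = (-0.8660,-0.5000,0.0000); lever o_n−o_1 = (-3.4126,-3.1467,8.2353)
cross product → J_v[:, 1] = (-4.1176,7.1320,1.0189)
J_ω[:, 1] = z_1
entry J[3][1] = -0.8660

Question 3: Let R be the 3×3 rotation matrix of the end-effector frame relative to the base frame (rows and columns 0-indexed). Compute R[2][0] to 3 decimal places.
End-effector x-axis (col 0 of R) = (-0.3837,0.9234,-0.0148)
R[2][0] = -0.0148

-0.015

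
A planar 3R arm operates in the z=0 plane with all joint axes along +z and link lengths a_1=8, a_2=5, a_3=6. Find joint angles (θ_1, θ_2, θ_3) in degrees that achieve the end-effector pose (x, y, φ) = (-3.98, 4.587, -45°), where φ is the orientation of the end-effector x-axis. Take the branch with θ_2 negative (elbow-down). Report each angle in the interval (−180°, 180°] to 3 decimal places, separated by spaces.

wrist centre = target − a_3·(cos φ, sin φ) = (-8.2226, 8.8296)
cos θ_2 = (145.5744−8²−5²)/(2·8·5) = 0.7072; θ_2 = -44.9941° (elbow-down)
β = atan2(8.8296,-8.2226) = 132.9613°; ψ = atan2(-3.5352,11.5359) = -17.0377°
θ_1 = β − ψ = 149.9990°
θ_3 = φ − θ_1 − θ_2 = -150.0049° (wrapped to (-180°,180°])

149.999 -44.994 -150.005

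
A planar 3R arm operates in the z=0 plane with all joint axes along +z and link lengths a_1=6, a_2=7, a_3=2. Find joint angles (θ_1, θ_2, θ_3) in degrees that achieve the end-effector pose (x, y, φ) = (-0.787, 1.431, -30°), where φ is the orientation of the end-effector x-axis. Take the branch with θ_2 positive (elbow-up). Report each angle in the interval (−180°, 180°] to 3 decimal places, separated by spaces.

45.003 149.998 134.999

wrist centre = target − a_3·(cos φ, sin φ) = (-2.5191, 2.4310)
cos θ_2 = (12.2554−6²−7²)/(2·6·7) = -0.8660; θ_2 = 149.9979° (elbow-up)
β = atan2(2.4310,-2.5191) = 136.0191°; ψ = atan2(3.5002,-0.0621) = 91.0156°
θ_1 = β − ψ = 45.0034°
θ_3 = φ − θ_1 − θ_2 = 134.9986° (wrapped to (-180°,180°])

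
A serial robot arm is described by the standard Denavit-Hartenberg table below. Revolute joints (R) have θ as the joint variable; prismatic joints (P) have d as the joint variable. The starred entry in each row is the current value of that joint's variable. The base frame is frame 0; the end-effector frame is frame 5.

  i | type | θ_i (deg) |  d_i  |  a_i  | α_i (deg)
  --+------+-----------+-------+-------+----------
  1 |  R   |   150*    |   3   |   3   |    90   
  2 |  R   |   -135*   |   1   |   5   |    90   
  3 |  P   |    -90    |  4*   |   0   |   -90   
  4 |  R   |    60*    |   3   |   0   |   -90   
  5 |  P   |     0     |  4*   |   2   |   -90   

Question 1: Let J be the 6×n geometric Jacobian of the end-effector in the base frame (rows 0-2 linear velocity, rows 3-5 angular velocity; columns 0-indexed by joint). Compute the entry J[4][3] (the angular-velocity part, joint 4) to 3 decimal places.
-0.354

axis z_3 = (0.6124,-0.3536,-0.7071); lever o_n−o_3 = (0.7838,2.3928,-4.7603)
cross product → J_v[:, 3] = (3.3750,2.3609,1.7424)
J_ω[:, 3] = z_3
entry J[4][3] = -0.3536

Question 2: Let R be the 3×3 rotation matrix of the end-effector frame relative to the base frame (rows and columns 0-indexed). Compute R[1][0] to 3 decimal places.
End-effector x-axis (col 0 of R) = (-0.7803,-0.1268,-0.6124)
R[1][0] = -0.1268

-0.127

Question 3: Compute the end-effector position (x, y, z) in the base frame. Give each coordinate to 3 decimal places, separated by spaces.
after link 1: o_1 = (-2.5981, 1.5000, 3.0000)
after link 2: o_2 = (0.9638, 0.5983, -0.5355)
after link 3: o_3 = (3.4133, -0.8160, 2.2929)
after link 4: o_4 = (5.2504, -1.8766, 0.1716)
after link 5: o_5 = (4.1970, 1.5768, -2.4674)

4.197 1.577 -2.467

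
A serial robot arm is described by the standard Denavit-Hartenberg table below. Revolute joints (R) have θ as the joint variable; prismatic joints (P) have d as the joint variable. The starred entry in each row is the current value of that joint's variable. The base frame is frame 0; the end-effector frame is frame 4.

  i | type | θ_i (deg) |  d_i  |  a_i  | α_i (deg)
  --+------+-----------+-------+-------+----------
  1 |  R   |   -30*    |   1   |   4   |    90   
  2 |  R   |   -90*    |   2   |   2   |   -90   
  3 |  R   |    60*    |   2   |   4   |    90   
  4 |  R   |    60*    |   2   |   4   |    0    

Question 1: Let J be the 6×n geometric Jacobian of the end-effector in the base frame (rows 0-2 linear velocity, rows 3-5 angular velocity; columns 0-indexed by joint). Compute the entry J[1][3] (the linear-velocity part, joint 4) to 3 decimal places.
-3.598

axis z_3 = (-0.2500,-0.4330,-0.8660); lever o_n−o_3 = (3.3660,-1.0981,-2.7321)
cross product → J_v[:, 3] = (0.2321,-3.5981,1.7321)
J_ω[:, 3] = z_3
entry J[1][3] = -3.5981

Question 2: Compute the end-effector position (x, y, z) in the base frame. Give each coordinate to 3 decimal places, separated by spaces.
9.294 -2.830 -5.732

after link 1: o_1 = (3.4641, -2.0000, 1.0000)
after link 2: o_2 = (2.4641, -3.7321, -1.0000)
after link 3: o_3 = (5.9282, -1.7321, -3.0000)
after link 4: o_4 = (9.2942, -2.8301, -5.7321)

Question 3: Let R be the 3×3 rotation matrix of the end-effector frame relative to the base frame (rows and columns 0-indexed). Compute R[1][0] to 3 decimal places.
End-effector x-axis (col 0 of R) = (0.9665,-0.0580,-0.2500)
R[1][0] = -0.0580

-0.058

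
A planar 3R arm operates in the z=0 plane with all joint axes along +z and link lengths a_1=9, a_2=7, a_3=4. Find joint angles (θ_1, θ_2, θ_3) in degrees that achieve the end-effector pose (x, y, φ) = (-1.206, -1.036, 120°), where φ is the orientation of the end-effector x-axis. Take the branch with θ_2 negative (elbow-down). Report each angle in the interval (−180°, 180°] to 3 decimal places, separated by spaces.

-30.003 -149.999 -59.998

wrist centre = target − a_3·(cos φ, sin φ) = (0.7940, -4.5001)
cos θ_2 = (20.8814−9²−7²)/(2·9·7) = -0.8660; θ_2 = -149.9995° (elbow-down)
β = atan2(-4.5001,0.7940) = -79.9937°; ψ = atan2(-3.5001,2.9379) = -49.9908°
θ_1 = β − ψ = -30.0029°
θ_3 = φ − θ_1 − θ_2 = -59.9976° (wrapped to (-180°,180°])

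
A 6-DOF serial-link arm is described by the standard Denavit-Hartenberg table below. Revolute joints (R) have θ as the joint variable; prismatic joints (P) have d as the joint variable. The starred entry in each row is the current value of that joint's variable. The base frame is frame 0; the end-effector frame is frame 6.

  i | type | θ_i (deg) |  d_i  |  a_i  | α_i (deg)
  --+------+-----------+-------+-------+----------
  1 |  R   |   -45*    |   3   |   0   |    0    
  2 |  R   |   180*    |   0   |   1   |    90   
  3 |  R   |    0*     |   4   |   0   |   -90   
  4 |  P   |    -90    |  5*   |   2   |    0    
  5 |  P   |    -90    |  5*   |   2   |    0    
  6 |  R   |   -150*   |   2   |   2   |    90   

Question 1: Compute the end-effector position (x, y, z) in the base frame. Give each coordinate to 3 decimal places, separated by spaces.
after link 1: o_1 = (0.0000, 0.0000, 3.0000)
after link 2: o_2 = (-0.7071, 0.7071, 3.0000)
after link 3: o_3 = (2.1213, 3.5355, 3.0000)
after link 4: o_4 = (3.5355, 4.9497, 8.0000)
after link 5: o_5 = (4.9497, 3.5355, 13.0000)
after link 6: o_6 = (3.0179, 4.0532, 15.0000)

3.018 4.053 15.000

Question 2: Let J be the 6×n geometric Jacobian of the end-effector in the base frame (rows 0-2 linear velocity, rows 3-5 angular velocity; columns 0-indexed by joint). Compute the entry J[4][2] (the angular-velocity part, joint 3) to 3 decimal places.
axis z_2 = (0.7071,0.7071,0.0000); lever o_n−o_2 = (3.7250,3.3461,12.0000)
cross product → J_v[:, 2] = (8.4853,-8.4853,-0.2679)
J_ω[:, 2] = z_2
entry J[4][2] = 0.7071

0.707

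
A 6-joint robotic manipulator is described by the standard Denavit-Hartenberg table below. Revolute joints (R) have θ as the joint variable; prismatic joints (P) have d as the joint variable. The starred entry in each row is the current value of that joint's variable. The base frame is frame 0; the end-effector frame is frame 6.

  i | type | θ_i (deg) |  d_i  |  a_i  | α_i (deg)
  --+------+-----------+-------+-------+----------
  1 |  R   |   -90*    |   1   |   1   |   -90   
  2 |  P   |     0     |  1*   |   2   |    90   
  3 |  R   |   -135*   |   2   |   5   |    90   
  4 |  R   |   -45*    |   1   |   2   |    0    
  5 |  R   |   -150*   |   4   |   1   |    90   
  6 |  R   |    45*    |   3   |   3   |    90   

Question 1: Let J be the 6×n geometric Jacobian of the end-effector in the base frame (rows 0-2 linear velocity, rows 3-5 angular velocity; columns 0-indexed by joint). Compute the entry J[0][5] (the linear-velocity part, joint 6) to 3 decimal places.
axis z_5 = (-0.1830,0.1830,0.9659); lever o_n−o_5 = (2.3999,0.6001,3.4468)
cross product → J_v[:, 5] = (0.0511,2.9489,-0.5490)
J_ω[:, 5] = z_5
entry J[0][5] = 0.0511

0.051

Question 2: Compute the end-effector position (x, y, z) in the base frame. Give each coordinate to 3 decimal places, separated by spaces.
3.083 4.988 5.291

after link 1: o_1 = (0.0000, -1.0000, 1.0000)
after link 2: o_2 = (1.0000, -3.0000, 1.0000)
after link 3: o_3 = (-2.5355, 0.5355, 3.0000)
after link 4: o_4 = (-2.8284, 2.2426, 1.5858)
after link 5: o_5 = (0.6830, 4.3881, 1.8446)
after link 6: o_6 = (3.0829, 4.9882, 5.2914)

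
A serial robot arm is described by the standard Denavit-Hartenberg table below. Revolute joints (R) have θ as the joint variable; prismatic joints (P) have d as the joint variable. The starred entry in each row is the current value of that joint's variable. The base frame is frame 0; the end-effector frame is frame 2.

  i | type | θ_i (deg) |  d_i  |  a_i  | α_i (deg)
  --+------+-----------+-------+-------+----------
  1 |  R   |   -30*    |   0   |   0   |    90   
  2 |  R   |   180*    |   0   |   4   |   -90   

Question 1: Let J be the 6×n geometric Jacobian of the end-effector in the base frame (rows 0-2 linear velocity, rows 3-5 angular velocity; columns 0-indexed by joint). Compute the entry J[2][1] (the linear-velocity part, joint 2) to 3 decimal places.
-4.000

axis z_1 = (-0.5000,-0.8660,0.0000); lever o_n−o_1 = (-3.4641,2.0000,0.0000)
cross product → J_v[:, 1] = (-0.0000,0.0000,-4.0000)
J_ω[:, 1] = z_1
entry J[2][1] = -4.0000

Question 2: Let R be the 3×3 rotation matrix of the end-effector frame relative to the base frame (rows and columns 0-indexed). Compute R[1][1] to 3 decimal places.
0.866

End-effector y-axis (col 1 of R) = (0.5000,0.8660,-0.0000)
R[1][1] = 0.8660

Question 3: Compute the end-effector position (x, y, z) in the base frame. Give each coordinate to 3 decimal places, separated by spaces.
after link 1: o_1 = (0.0000, 0.0000, 0.0000)
after link 2: o_2 = (-3.4641, 2.0000, 0.0000)

-3.464 2.000 0.000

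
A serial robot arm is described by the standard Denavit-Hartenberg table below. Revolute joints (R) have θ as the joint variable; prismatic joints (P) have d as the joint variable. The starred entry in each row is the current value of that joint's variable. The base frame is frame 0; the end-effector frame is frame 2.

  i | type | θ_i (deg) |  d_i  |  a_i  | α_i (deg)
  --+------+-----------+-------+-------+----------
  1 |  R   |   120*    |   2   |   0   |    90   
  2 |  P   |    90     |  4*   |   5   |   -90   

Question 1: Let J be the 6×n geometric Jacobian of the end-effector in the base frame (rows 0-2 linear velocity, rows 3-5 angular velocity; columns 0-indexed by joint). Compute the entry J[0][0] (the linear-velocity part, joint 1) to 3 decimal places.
axis z_0 = ẑ; lever o_n−o_0 = (3.4641,2.0000,7.0000)
cross product → J_v[:, 0] = (-2.0000,3.4641,0.0000)
J_ω[:, 0] = z_0
entry J[0][0] = -2.0000

-2.000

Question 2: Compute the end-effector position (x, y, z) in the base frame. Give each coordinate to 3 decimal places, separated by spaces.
after link 1: o_1 = (0.0000, 0.0000, 2.0000)
after link 2: o_2 = (3.4641, 2.0000, 7.0000)

3.464 2.000 7.000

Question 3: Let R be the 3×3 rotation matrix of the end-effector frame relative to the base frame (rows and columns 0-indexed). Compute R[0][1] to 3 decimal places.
End-effector y-axis (col 1 of R) = (-0.8660,-0.5000,-0.0000)
R[0][1] = -0.8660

-0.866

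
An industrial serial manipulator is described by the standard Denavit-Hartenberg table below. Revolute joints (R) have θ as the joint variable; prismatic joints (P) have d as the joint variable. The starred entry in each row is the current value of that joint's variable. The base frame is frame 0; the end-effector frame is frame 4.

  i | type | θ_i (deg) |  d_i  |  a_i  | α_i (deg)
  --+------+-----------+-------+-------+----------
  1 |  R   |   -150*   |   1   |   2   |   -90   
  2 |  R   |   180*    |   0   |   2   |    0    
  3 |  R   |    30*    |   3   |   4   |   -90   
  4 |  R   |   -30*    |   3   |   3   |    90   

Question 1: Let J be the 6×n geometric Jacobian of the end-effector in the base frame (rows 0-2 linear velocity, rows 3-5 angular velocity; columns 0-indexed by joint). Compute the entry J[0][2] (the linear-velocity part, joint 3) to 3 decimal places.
axis z_2 = (0.5000,-0.8660,0.0000); lever o_n−o_2 = (5.8995,-1.7901,5.8971)
cross product → J_v[:, 2] = (-5.1071,-2.9486,4.2141)
J_ω[:, 2] = z_2
entry J[0][2] = -5.1071

-5.107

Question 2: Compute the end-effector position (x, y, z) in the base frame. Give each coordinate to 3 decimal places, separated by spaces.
5.900 -1.790 6.897

after link 1: o_1 = (-1.7321, -1.0000, 1.0000)
after link 2: o_2 = (0.0000, -0.0000, 1.0000)
after link 3: o_3 = (4.5000, -0.8660, 3.0000)
after link 4: o_4 = (5.8995, -1.7901, 6.8971)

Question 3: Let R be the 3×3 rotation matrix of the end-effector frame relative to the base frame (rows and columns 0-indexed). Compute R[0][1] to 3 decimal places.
End-effector y-axis (col 1 of R) = (-0.4330,-0.2500,0.8660)
R[0][1] = -0.4330

-0.433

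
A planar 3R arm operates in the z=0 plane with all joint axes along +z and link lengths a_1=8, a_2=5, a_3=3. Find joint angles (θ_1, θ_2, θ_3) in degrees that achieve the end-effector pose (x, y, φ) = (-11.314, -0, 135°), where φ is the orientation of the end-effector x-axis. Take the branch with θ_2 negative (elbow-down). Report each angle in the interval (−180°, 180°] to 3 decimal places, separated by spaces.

wrist centre = target − a_3·(cos φ, sin φ) = (-9.1927, -2.1213)
cos θ_2 = (89.0054−8²−5²)/(2·8·5) = 0.0001; θ_2 = -89.9962° (elbow-down)
β = atan2(-2.1213,-9.1927) = -167.0058°; ψ = atan2(-5.0000,8.0003) = -32.0043°
θ_1 = β − ψ = -135.0015°
θ_3 = φ − θ_1 − θ_2 = -0.0024° (wrapped to (-180°,180°])

-135.001 -89.996 -0.002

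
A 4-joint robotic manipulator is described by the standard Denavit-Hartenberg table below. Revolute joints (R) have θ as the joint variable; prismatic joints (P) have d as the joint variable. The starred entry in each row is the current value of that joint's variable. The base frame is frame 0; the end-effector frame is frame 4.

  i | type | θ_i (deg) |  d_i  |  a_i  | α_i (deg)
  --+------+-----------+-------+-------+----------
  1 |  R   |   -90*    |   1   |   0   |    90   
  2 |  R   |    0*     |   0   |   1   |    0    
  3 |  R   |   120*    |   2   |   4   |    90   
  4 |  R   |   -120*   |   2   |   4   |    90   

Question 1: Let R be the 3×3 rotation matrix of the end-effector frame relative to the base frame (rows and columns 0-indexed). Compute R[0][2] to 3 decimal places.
-0.500

End-effector z-axis (col 2 of R) = (-0.5000,-0.4330,-0.7500)
R[0][2] = -0.5000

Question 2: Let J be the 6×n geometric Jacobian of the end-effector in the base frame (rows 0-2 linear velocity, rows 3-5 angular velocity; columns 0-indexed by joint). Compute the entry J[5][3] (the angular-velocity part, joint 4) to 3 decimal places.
0.500

axis z_3 = (0.0000,-0.8660,0.5000); lever o_n−o_3 = (3.4641,-2.7321,-0.7321)
cross product → J_v[:, 3] = (2.0000,1.7321,3.0000)
J_ω[:, 3] = z_3
entry J[5][3] = 0.5000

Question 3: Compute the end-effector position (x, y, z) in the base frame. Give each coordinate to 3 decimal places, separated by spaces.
after link 1: o_1 = (0.0000, 0.0000, 1.0000)
after link 2: o_2 = (0.0000, -1.0000, 1.0000)
after link 3: o_3 = (-2.0000, 1.0000, 4.4641)
after link 4: o_4 = (1.4641, -1.7321, 3.7321)

1.464 -1.732 3.732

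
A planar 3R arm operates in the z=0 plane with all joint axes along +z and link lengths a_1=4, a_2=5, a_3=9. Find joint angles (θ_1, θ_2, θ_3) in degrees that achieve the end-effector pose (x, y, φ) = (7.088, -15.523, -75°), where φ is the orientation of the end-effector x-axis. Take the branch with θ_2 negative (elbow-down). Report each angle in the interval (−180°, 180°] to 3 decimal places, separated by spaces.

wrist centre = target − a_3·(cos φ, sin φ) = (4.7586, -6.8297)
cos θ_2 = (69.2889−4²−5²)/(2·4·5) = 0.7072; θ_2 = -44.9906° (elbow-down)
β = atan2(-6.8297,4.7586) = -55.1328°; ψ = atan2(-3.5350,7.5361) = -25.1298°
θ_1 = β − ψ = -30.0030°
θ_3 = φ − θ_1 − θ_2 = -0.0064° (wrapped to (-180°,180°])

-30.003 -44.991 -0.006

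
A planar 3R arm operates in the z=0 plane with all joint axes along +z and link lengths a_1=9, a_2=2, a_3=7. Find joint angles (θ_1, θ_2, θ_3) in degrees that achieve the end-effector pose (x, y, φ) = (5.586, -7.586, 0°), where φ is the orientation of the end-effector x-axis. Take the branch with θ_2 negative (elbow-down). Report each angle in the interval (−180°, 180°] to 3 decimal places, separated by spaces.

-89.997 -134.994 -135.009

wrist centre = target − a_3·(cos φ, sin φ) = (-1.4140, -7.5860)
cos θ_2 = (59.5468−9²−2²)/(2·9·2) = -0.7070; θ_2 = -134.9941° (elbow-down)
β = atan2(-7.5860,-1.4140) = -100.5585°; ψ = atan2(-1.4144,7.5859) = -10.5613°
θ_1 = β − ψ = -89.9973°
θ_3 = φ − θ_1 − θ_2 = -135.0087° (wrapped to (-180°,180°])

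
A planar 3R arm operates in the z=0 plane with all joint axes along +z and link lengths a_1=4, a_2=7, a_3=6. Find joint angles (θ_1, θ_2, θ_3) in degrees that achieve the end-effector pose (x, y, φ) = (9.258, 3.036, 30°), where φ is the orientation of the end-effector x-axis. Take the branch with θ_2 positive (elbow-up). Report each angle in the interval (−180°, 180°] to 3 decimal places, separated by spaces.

-120.007 150.005 0.001

wrist centre = target − a_3·(cos φ, sin φ) = (4.0618, 0.0360)
cos θ_2 = (16.4999−4²−7²)/(2·4·7) = -0.8661; θ_2 = 150.0055° (elbow-up)
β = atan2(0.0360,4.0618) = 0.5078°; ψ = atan2(3.4994,-2.0625) = 120.5145°
θ_1 = β − ψ = -120.0067°
θ_3 = φ − θ_1 − θ_2 = 0.0013° (wrapped to (-180°,180°])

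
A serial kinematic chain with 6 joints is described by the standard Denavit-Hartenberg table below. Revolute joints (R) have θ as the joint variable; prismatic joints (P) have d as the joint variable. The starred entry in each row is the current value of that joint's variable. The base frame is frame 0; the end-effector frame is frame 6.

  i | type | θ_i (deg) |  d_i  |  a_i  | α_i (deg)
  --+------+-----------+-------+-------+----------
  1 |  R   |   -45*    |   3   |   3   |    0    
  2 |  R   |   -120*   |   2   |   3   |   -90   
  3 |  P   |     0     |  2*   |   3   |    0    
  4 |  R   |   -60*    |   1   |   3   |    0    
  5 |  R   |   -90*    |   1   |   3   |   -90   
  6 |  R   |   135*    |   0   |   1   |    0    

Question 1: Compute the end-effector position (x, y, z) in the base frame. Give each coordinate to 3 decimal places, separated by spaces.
-2.353 -6.729 8.745

after link 1: o_1 = (2.1213, -2.1213, 3.0000)
after link 2: o_2 = (-0.7765, -2.8978, 5.0000)
after link 3: o_3 = (-3.1566, -5.6061, 5.0000)
after link 4: o_4 = (-4.3467, -6.9602, 7.5981)
after link 5: o_5 = (-1.5783, -7.2537, 9.0981)
after link 6: o_6 = (-2.3528, -6.7292, 8.7445)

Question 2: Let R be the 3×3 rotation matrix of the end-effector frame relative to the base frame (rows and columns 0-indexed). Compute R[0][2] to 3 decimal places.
End-effector z-axis (col 2 of R) = (-0.4830,-0.1294,0.8660)
R[0][2] = -0.4830

-0.483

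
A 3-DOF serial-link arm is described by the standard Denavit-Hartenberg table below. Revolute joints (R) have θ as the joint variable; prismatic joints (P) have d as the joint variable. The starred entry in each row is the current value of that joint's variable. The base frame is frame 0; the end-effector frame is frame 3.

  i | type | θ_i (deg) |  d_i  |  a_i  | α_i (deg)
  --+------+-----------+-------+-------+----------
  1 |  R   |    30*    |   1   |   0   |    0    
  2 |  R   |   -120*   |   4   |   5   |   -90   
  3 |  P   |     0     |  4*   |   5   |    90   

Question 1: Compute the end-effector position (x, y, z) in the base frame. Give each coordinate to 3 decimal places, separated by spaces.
after link 1: o_1 = (0.0000, 0.0000, 1.0000)
after link 2: o_2 = (0.0000, -5.0000, 5.0000)
after link 3: o_3 = (4.0000, -10.0000, 5.0000)

4.000 -10.000 5.000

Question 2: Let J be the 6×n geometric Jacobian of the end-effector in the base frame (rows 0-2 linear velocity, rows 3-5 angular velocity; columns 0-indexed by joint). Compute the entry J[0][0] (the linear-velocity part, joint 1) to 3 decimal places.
10.000

axis z_0 = ẑ; lever o_n−o_0 = (4.0000,-10.0000,5.0000)
cross product → J_v[:, 0] = (10.0000,4.0000,-0.0000)
J_ω[:, 0] = z_0
entry J[0][0] = 10.0000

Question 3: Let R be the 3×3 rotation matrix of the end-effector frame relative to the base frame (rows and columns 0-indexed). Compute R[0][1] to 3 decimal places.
1.000

End-effector y-axis (col 1 of R) = (1.0000,0.0000,0.0000)
R[0][1] = 1.0000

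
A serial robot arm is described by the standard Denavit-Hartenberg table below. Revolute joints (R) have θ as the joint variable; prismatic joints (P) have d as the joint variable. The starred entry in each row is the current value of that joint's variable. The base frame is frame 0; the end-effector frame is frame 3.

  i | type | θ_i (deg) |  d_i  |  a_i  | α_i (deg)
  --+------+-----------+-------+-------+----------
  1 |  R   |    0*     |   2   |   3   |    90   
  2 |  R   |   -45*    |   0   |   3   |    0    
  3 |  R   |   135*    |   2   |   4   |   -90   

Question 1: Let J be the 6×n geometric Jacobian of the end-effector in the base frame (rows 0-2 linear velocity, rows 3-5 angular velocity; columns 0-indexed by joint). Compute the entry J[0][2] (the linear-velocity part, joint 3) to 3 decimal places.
axis z_2 = (0.0000,-1.0000,0.0000); lever o_n−o_2 = (0.0000,-2.0000,4.0000)
cross product → J_v[:, 2] = (-4.0000,0.0000,0.0000)
J_ω[:, 2] = z_2
entry J[0][2] = -4.0000

-4.000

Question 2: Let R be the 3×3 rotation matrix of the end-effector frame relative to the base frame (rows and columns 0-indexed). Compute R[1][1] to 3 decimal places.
End-effector y-axis (col 1 of R) = (-0.0000,1.0000,-0.0000)
R[1][1] = 1.0000

1.000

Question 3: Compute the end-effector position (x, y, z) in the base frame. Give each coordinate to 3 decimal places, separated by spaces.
after link 1: o_1 = (3.0000, 0.0000, 2.0000)
after link 2: o_2 = (5.1213, -0.0000, -0.1213)
after link 3: o_3 = (5.1213, -2.0000, 3.8787)

5.121 -2.000 3.879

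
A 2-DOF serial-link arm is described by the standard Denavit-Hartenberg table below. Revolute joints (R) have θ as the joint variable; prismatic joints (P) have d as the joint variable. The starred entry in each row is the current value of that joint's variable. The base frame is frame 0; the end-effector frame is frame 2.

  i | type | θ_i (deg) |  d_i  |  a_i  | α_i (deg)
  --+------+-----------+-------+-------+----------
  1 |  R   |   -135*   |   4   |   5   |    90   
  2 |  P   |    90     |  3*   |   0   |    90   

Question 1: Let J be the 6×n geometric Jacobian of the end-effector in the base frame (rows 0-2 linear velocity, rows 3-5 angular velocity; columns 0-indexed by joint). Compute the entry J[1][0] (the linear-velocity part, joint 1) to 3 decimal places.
axis z_0 = ẑ; lever o_n−o_0 = (-5.6569,-1.4142,4.0000)
cross product → J_v[:, 0] = (1.4142,-5.6569,0.0000)
J_ω[:, 0] = z_0
entry J[1][0] = -5.6569

-5.657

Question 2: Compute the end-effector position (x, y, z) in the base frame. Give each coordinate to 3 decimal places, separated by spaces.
after link 1: o_1 = (-3.5355, -3.5355, 4.0000)
after link 2: o_2 = (-5.6569, -1.4142, 4.0000)

-5.657 -1.414 4.000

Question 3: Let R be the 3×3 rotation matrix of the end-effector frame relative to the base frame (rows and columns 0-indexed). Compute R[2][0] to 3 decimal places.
End-effector x-axis (col 0 of R) = (0.0000,-0.0000,1.0000)
R[2][0] = 1.0000

1.000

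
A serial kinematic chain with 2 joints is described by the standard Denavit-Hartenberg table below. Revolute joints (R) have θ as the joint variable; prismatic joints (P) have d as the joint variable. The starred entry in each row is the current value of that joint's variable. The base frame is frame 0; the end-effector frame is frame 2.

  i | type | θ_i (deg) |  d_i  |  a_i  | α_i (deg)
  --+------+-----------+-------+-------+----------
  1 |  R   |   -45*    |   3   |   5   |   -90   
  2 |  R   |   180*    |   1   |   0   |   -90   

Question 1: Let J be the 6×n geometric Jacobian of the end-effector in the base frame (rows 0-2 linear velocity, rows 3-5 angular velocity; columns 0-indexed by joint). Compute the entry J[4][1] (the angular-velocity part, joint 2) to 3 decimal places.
0.707

axis z_1 = (0.7071,0.7071,0.0000); lever o_n−o_1 = (0.7071,0.7071,0.0000)
cross product → J_v[:, 1] = (-0.0000,0.0000,-0.0000)
J_ω[:, 1] = z_1
entry J[4][1] = 0.7071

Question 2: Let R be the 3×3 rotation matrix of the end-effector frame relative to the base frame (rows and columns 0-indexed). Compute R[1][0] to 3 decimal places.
End-effector x-axis (col 0 of R) = (-0.7071,0.7071,-0.0000)
R[1][0] = 0.7071

0.707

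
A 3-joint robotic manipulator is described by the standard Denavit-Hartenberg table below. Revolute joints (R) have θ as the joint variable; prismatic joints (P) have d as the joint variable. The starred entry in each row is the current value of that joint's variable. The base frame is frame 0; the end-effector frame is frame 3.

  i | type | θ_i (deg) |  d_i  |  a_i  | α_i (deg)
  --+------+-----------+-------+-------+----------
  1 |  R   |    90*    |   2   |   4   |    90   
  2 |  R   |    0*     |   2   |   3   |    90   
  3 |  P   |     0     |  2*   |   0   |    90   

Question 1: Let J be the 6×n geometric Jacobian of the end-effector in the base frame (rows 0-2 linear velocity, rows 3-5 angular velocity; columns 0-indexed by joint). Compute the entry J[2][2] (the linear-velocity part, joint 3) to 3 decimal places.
-1.000

prismatic axis z_2 = (0.0000,-0.0000,-1.0000)
J_v[:, 2] = z_2; J_ω[:, 2] = (0,0,0)
entry J[2][2] = -1.0000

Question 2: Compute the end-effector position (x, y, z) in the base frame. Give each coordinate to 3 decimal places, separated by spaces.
2.000 7.000 0.000

after link 1: o_1 = (0.0000, 4.0000, 2.0000)
after link 2: o_2 = (2.0000, 7.0000, 2.0000)
after link 3: o_3 = (2.0000, 7.0000, 0.0000)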